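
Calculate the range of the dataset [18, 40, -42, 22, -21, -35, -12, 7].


Maximum value: 40
Minimum value: -42
Range = 40 - (-42) = 82
Final answer: 82


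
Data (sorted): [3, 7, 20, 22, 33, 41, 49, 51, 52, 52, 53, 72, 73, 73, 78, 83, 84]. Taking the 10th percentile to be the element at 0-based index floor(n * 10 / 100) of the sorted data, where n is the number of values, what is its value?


The dataset has n = 17 elements.
Index = floor(17 * 10 / 100) = floor(170 / 100) = floor(1.7) = 1
Counting from index 0 in the sorted data, the element at index 1 is 7.
Final answer: 7


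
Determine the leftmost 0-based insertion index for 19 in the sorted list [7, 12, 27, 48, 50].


List is sorted: [7, 12, 27, 48, 50]
We need the leftmost position where 19 can be inserted, i.e. the first index whose element is >= 19 (or the end of the list if none is).
Binary search with low=0, high=5 (0-based indices):
  low=0, high=5, mid=2: a[2]=27 >= 19, so high = 2
  low=0, high=2, mid=1: a[1]=12 < 19, so low = 2
Now low = high = 2, so the insertion index is 2.
Final answer: 2


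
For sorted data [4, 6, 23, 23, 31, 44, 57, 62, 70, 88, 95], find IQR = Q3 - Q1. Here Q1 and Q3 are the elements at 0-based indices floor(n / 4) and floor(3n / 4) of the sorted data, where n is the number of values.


The data has n = 11 elements.
Q1 index = floor(11 / 4) = floor(2.75) = 2; Q3 index = floor(3 * 11 / 4) = floor(8.25) = 8
Q1 = element at index 2 = 23
Q3 = element at index 8 = 70
IQR = 70 - 23 = 47
Final answer: 47


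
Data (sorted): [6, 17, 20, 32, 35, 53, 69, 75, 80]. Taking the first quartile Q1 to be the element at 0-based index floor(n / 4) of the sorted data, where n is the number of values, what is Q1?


The list has n = 9 elements.
Q1 index = floor(9 / 4) = floor(2.25) = 2
Counting from index 0 in the sorted data, the element at index 2 is 20.
Final answer: 20


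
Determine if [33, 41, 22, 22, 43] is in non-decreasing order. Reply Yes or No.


Check consecutive pairs:
  33 <= 41? True
  41 <= 22? False
  22 <= 22? True
  22 <= 43? True
1 consecutive pair(s) are out of order, so the list is not sorted.
Final answer: No


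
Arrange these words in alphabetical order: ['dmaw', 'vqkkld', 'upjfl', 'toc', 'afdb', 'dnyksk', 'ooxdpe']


Compare strings character by character (the first differing letter decides):
  'afdb' < 'dmaw' since 'a' < 'd' at position 1
  'dmaw' < 'dnyksk' since 'm' < 'n' at position 2
  'dnyksk' < 'ooxdpe' since 'd' < 'o' at position 1
  'ooxdpe' < 'toc' since 'o' < 't' at position 1
  'toc' < 'upjfl' since 't' < 'u' at position 1
  'upjfl' < 'vqkkld' since 'u' < 'v' at position 1
Chaining these comparisons gives the alphabetical order.
Final answer: ['afdb', 'dmaw', 'dnyksk', 'ooxdpe', 'toc', 'upjfl', 'vqkkld']


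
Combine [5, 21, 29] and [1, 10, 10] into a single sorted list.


List A: [5, 21, 29]
List B: [1, 10, 10]
Repeatedly compare the front elements and take the smaller:
  5 vs 1 -> take 1
  5 vs 10 -> take 5
  21 vs 10 -> take 10
  21 vs 10 -> take 10
  B is exhausted; append the rest of A: [21, 29]
Final answer: [1, 5, 10, 10, 21, 29]


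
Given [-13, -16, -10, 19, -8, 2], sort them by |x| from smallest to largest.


Compute absolute values:
  |-13| = 13
  |-16| = 16
  |-10| = 10
  |19| = 19
  |-8| = 8
  |2| = 2
Absolute values in increasing order: 2 < 8 < 10 < 13 < 16 < 19
Listing the original numbers in that order gives the answer.
Final answer: [2, -8, -10, -13, -16, 19]


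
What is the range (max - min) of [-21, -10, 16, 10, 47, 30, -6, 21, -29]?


Maximum value: 47
Minimum value: -29
Range = 47 - (-29) = 76
Final answer: 76


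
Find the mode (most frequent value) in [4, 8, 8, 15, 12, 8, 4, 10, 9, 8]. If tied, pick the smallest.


Count the frequency of each value:
  4 appears 2 time(s)
  8 appears 4 time(s)
  9 appears 1 time(s)
  10 appears 1 time(s)
  12 appears 1 time(s)
  15 appears 1 time(s)
Maximum frequency is 4.
Only 8 reaches that frequency, so it is the mode.
Final answer: 8


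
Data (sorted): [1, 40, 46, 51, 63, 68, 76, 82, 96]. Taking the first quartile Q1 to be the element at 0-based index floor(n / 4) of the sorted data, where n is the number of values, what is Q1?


The list has n = 9 elements.
Q1 index = floor(9 / 4) = floor(2.25) = 2
Counting from index 0 in the sorted data, the element at index 2 is 46.
Final answer: 46


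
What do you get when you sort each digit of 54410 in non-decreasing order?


The number 54410 has digits: 5, 4, 4, 1, 0
Sorted: 0, 1, 4, 4, 5
Joining the sorted digits gives the result.
Final answer: 01445


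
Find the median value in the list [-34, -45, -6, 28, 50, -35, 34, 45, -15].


First, sort the list: [-45, -35, -34, -15, -6, 28, 34, 45, 50]
The list has 9 elements (odd count).
The middle index is 4 (0-based), and the element there is -6.
Final answer: -6


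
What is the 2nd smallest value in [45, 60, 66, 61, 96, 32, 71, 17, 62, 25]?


Sort ascending: [17, 25, 32, 45, 60, 61, 62, 66, 71, 96]
The 2nd element (1-indexed) is at index 1.
Value = 25
Final answer: 25


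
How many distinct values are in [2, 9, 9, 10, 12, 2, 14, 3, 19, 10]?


List all unique values:
Distinct values: [2, 3, 9, 10, 12, 14, 19]
Count = 7
Final answer: 7


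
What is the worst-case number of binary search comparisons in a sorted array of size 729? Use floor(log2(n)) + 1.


Binary search halves the search space each step.
Maximum comparisons = floor(log2(729)) + 1
log2(729) = 9.5098
floor(log2(729)) = 9, so 9 + 1 = 10
Final answer: 10


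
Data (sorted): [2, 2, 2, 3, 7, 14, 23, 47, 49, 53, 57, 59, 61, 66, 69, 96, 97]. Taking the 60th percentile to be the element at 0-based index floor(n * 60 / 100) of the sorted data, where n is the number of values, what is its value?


The dataset has n = 17 elements.
Index = floor(17 * 60 / 100) = floor(1020 / 100) = floor(10.2) = 10
Counting from index 0 in the sorted data, the element at index 10 is 57.
Final answer: 57


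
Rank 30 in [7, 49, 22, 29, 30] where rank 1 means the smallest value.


Sort ascending: [7, 22, 29, 30, 49]
Find 30 in the sorted list.
30 is at position 4 (1-indexed).
Final answer: 4


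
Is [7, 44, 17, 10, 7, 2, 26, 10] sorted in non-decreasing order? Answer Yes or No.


Check consecutive pairs:
  7 <= 44? True
  44 <= 17? False
  17 <= 10? False
  10 <= 7? False
  7 <= 2? False
  2 <= 26? True
  26 <= 10? False
5 consecutive pair(s) are out of order, so the list is not sorted.
Final answer: No


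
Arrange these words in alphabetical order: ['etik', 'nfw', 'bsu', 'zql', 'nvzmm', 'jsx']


Compare strings character by character (the first differing letter decides):
  'bsu' < 'etik' since 'b' < 'e' at position 1
  'etik' < 'jsx' since 'e' < 'j' at position 1
  'jsx' < 'nfw' since 'j' < 'n' at position 1
  'nfw' < 'nvzmm' since 'f' < 'v' at position 2
  'nvzmm' < 'zql' since 'n' < 'z' at position 1
Chaining these comparisons gives the alphabetical order.
Final answer: ['bsu', 'etik', 'jsx', 'nfw', 'nvzmm', 'zql']


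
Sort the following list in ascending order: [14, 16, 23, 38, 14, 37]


Original list: [14, 16, 23, 38, 14, 37]
Repeatedly take the smallest remaining element:
  Remaining [14, 16, 23, 38, 14, 37] -> smallest is 14
  Remaining [16, 23, 38, 14, 37] -> smallest is 14
  Remaining [16, 23, 38, 37] -> smallest is 16
  Remaining [23, 38, 37] -> smallest is 23
  Remaining [38, 37] -> smallest is 37
  Remaining [38] -> smallest is 38
Collecting the picks in order gives the sorted list.
Final answer: [14, 14, 16, 23, 37, 38]


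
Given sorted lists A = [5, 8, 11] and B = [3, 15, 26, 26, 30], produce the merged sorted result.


List A: [5, 8, 11]
List B: [3, 15, 26, 26, 30]
Repeatedly compare the front elements and take the smaller:
  5 vs 3 -> take 3
  5 vs 15 -> take 5
  8 vs 15 -> take 8
  11 vs 15 -> take 11
  A is exhausted; append the rest of B: [15, 26, 26, 30]
Final answer: [3, 5, 8, 11, 15, 26, 26, 30]


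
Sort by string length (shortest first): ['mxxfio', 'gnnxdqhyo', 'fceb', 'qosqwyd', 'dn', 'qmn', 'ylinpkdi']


Compute lengths:
  'mxxfio' has length 6
  'gnnxdqhyo' has length 9
  'fceb' has length 4
  'qosqwyd' has length 7
  'dn' has length 2
  'qmn' has length 3
  'ylinpkdi' has length 8
Lengths in increasing order: 2 < 3 < 4 < 6 < 7 < 8 < 9
Listing the words in that order gives the answer.
Final answer: ['dn', 'qmn', 'fceb', 'mxxfio', 'qosqwyd', 'ylinpkdi', 'gnnxdqhyo']


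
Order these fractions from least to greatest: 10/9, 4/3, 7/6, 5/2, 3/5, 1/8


Convert to decimal for comparison:
  10/9 = 1.1111
  4/3 = 1.3333
  7/6 = 1.1667
  5/2 = 2.5
  3/5 = 0.6
  1/8 = 0.125
Decimals in increasing order: 0.125 < 0.6 < 1.1111 < 1.1667 < 1.3333 < 2.5
Writing each back as its fraction gives the sorted order.
Final answer: 1/8, 3/5, 10/9, 7/6, 4/3, 5/2


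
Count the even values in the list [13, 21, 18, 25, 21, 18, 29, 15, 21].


Check each element:
  13 is odd
  21 is odd
  18 is even
  25 is odd
  21 is odd
  18 is even
  29 is odd
  15 is odd
  21 is odd
Evens: [18, 18]
Count of evens = 2
Final answer: 2


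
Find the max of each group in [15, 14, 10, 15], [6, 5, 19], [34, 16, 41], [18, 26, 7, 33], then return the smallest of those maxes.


Find max of each group:
  Group 1: [15, 14, 10, 15] -> max = 15
  Group 2: [6, 5, 19] -> max = 19
  Group 3: [34, 16, 41] -> max = 41
  Group 4: [18, 26, 7, 33] -> max = 33
Maxes: [15, 19, 41, 33]
Minimum of maxes = 15
Final answer: 15


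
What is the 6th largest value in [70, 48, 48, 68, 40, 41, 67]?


Sort descending: [70, 68, 67, 48, 48, 41, 40]
The 6th element (1-indexed) is at index 5.
Value = 41
Final answer: 41


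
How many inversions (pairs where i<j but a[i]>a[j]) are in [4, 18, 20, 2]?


For each element, count the later elements that are smaller than it:
  4 (index 0): smaller elements after it = [2] -> 1
  18 (index 1): smaller elements after it = [2] -> 1
  20 (index 2): smaller elements after it = [2] -> 1
Total inversions = 1 + 1 + 1 = 3
Final answer: 3


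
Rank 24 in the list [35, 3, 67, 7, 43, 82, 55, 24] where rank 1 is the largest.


Sort descending: [82, 67, 55, 43, 35, 24, 7, 3]
Find 24 in the sorted list.
24 is at position 6.
Final answer: 6


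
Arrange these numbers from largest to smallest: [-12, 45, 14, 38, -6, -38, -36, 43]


Original list: [-12, 45, 14, 38, -6, -38, -36, 43]
Repeatedly take the largest remaining element:
  Remaining [-12, 45, 14, 38, -6, -38, -36, 43] -> largest is 45
  Remaining [-12, 14, 38, -6, -38, -36, 43] -> largest is 43
  Remaining [-12, 14, 38, -6, -38, -36] -> largest is 38
  Remaining [-12, 14, -6, -38, -36] -> largest is 14
  Remaining [-12, -6, -38, -36] -> largest is -6
  Remaining [-12, -38, -36] -> largest is -12
  Remaining [-38, -36] -> largest is -36
  Remaining [-38] -> largest is -38
Collecting the picks in order gives the descending list.
Final answer: [45, 43, 38, 14, -6, -12, -36, -38]


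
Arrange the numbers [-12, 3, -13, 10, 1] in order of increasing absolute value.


Compute absolute values:
  |-12| = 12
  |3| = 3
  |-13| = 13
  |10| = 10
  |1| = 1
Absolute values in increasing order: 1 < 3 < 10 < 12 < 13
Listing the original numbers in that order gives the answer.
Final answer: [1, 3, 10, -12, -13]


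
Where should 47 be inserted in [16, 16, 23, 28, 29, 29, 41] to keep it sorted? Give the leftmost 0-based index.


List is sorted: [16, 16, 23, 28, 29, 29, 41]
We need the leftmost position where 47 can be inserted, i.e. the first index whose element is >= 47 (or the end of the list if none is).
Binary search with low=0, high=7 (0-based indices):
  low=0, high=7, mid=3: a[3]=28 < 47, so low = 4
  low=4, high=7, mid=5: a[5]=29 < 47, so low = 6
  low=6, high=7, mid=6: a[6]=41 < 47, so low = 7
Now low = high = 7, so the insertion index is 7.
Final answer: 7


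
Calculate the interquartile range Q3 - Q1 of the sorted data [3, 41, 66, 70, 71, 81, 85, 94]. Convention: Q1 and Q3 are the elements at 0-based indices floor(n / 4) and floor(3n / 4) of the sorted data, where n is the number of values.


The data has n = 8 elements.
Q1 index = floor(8 / 4) = floor(2) = 2; Q3 index = floor(3 * 8 / 4) = floor(6) = 6
Q1 = element at index 2 = 66
Q3 = element at index 6 = 85
IQR = 85 - 66 = 19
Final answer: 19


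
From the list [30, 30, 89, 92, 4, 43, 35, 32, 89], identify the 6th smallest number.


Sort ascending: [4, 30, 30, 32, 35, 43, 89, 89, 92]
The 6th element (1-indexed) is at index 5.
Value = 43
Final answer: 43


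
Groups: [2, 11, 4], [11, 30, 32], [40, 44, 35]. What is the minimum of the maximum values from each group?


Find max of each group:
  Group 1: [2, 11, 4] -> max = 11
  Group 2: [11, 30, 32] -> max = 32
  Group 3: [40, 44, 35] -> max = 44
Maxes: [11, 32, 44]
Minimum of maxes = 11
Final answer: 11


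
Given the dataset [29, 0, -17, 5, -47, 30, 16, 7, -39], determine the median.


First, sort the list: [-47, -39, -17, 0, 5, 7, 16, 29, 30]
The list has 9 elements (odd count).
The middle index is 4 (0-based), and the element there is 5.
Final answer: 5


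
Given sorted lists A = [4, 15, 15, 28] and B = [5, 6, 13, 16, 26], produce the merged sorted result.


List A: [4, 15, 15, 28]
List B: [5, 6, 13, 16, 26]
Repeatedly compare the front elements and take the smaller:
  4 vs 5 -> take 4
  15 vs 5 -> take 5
  15 vs 6 -> take 6
  15 vs 13 -> take 13
  15 vs 16 -> take 15
  15 vs 16 -> take 15
  28 vs 16 -> take 16
  28 vs 26 -> take 26
  B is exhausted; append the rest of A: [28]
Final answer: [4, 5, 6, 13, 15, 15, 16, 26, 28]


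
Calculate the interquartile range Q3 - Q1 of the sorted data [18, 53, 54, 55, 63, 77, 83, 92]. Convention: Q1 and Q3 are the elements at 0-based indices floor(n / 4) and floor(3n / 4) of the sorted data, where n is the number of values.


The data has n = 8 elements.
Q1 index = floor(8 / 4) = floor(2) = 2; Q3 index = floor(3 * 8 / 4) = floor(6) = 6
Q1 = element at index 2 = 54
Q3 = element at index 6 = 83
IQR = 83 - 54 = 29
Final answer: 29


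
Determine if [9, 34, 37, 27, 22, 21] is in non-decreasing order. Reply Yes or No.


Check consecutive pairs:
  9 <= 34? True
  34 <= 37? True
  37 <= 27? False
  27 <= 22? False
  22 <= 21? False
3 consecutive pair(s) are out of order, so the list is not sorted.
Final answer: No


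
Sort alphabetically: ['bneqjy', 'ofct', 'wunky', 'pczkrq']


Compare strings character by character (the first differing letter decides):
  'bneqjy' < 'ofct' since 'b' < 'o' at position 1
  'ofct' < 'pczkrq' since 'o' < 'p' at position 1
  'pczkrq' < 'wunky' since 'p' < 'w' at position 1
Chaining these comparisons gives the alphabetical order.
Final answer: ['bneqjy', 'ofct', 'pczkrq', 'wunky']


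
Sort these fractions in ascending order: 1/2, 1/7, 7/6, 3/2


Convert to decimal for comparison:
  1/2 = 0.5
  1/7 = 0.1429
  7/6 = 1.1667
  3/2 = 1.5
Decimals in increasing order: 0.1429 < 0.5 < 1.1667 < 1.5
Writing each back as its fraction gives the sorted order.
Final answer: 1/7, 1/2, 7/6, 3/2


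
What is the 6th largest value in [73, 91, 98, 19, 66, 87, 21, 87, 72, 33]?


Sort descending: [98, 91, 87, 87, 73, 72, 66, 33, 21, 19]
The 6th element (1-indexed) is at index 5.
Value = 72
Final answer: 72


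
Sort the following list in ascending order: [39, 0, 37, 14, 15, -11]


Original list: [39, 0, 37, 14, 15, -11]
Repeatedly take the smallest remaining element:
  Remaining [39, 0, 37, 14, 15, -11] -> smallest is -11
  Remaining [39, 0, 37, 14, 15] -> smallest is 0
  Remaining [39, 37, 14, 15] -> smallest is 14
  Remaining [39, 37, 15] -> smallest is 15
  Remaining [39, 37] -> smallest is 37
  Remaining [39] -> smallest is 39
Collecting the picks in order gives the sorted list.
Final answer: [-11, 0, 14, 15, 37, 39]


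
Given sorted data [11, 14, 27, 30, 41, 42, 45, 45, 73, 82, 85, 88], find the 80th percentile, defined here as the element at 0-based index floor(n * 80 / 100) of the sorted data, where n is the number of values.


The dataset has n = 12 elements.
Index = floor(12 * 80 / 100) = floor(960 / 100) = floor(9.6) = 9
Counting from index 0 in the sorted data, the element at index 9 is 82.
Final answer: 82


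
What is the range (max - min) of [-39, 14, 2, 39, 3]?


Maximum value: 39
Minimum value: -39
Range = 39 - (-39) = 78
Final answer: 78


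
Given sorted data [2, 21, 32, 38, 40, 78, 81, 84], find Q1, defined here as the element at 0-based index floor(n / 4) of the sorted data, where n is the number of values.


The list has n = 8 elements.
Q1 index = floor(8 / 4) = floor(2) = 2
Counting from index 0 in the sorted data, the element at index 2 is 32.
Final answer: 32


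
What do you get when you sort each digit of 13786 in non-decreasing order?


The number 13786 has digits: 1, 3, 7, 8, 6
Sorted: 1, 3, 6, 7, 8
Joining the sorted digits gives the result.
Final answer: 13678


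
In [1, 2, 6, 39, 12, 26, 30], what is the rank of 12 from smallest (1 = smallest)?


Sort ascending: [1, 2, 6, 12, 26, 30, 39]
Find 12 in the sorted list.
12 is at position 4 (1-indexed).
Final answer: 4


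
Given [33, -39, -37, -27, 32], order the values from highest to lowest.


Original list: [33, -39, -37, -27, 32]
Repeatedly take the largest remaining element:
  Remaining [33, -39, -37, -27, 32] -> largest is 33
  Remaining [-39, -37, -27, 32] -> largest is 32
  Remaining [-39, -37, -27] -> largest is -27
  Remaining [-39, -37] -> largest is -37
  Remaining [-39] -> largest is -39
Collecting the picks in order gives the descending list.
Final answer: [33, 32, -27, -37, -39]


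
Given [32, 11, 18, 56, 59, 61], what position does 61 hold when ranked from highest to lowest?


Sort descending: [61, 59, 56, 32, 18, 11]
Find 61 in the sorted list.
61 is at position 1.
Final answer: 1


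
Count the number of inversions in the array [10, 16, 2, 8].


For each element, count the later elements that are smaller than it:
  10 (index 0): smaller elements after it = [2, 8] -> 2
  16 (index 1): smaller elements after it = [2, 8] -> 2
  2 (index 2): smaller elements after it = [] -> 0
Total inversions = 2 + 2 + 0 = 4
Final answer: 4


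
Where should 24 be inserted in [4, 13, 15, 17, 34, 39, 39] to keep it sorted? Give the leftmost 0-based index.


List is sorted: [4, 13, 15, 17, 34, 39, 39]
We need the leftmost position where 24 can be inserted, i.e. the first index whose element is >= 24 (or the end of the list if none is).
Binary search with low=0, high=7 (0-based indices):
  low=0, high=7, mid=3: a[3]=17 < 24, so low = 4
  low=4, high=7, mid=5: a[5]=39 >= 24, so high = 5
  low=4, high=5, mid=4: a[4]=34 >= 24, so high = 4
Now low = high = 4, so the insertion index is 4.
Final answer: 4


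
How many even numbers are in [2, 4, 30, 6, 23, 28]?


Check each element:
  2 is even
  4 is even
  30 is even
  6 is even
  23 is odd
  28 is even
Evens: [2, 4, 30, 6, 28]
Count of evens = 5
Final answer: 5


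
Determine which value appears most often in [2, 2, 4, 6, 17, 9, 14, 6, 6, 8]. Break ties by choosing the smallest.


Count the frequency of each value:
  2 appears 2 time(s)
  4 appears 1 time(s)
  6 appears 3 time(s)
  8 appears 1 time(s)
  9 appears 1 time(s)
  14 appears 1 time(s)
  17 appears 1 time(s)
Maximum frequency is 3.
Only 6 reaches that frequency, so it is the mode.
Final answer: 6


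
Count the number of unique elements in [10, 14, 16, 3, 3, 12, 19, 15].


List all unique values:
Distinct values: [3, 10, 12, 14, 15, 16, 19]
Count = 7
Final answer: 7


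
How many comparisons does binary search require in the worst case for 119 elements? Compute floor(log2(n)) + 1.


Binary search halves the search space each step.
Maximum comparisons = floor(log2(119)) + 1
log2(119) = 6.8948
floor(log2(119)) = 6, so 6 + 1 = 7
Final answer: 7


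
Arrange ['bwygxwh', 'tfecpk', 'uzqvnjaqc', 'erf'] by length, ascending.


Compute lengths:
  'bwygxwh' has length 7
  'tfecpk' has length 6
  'uzqvnjaqc' has length 9
  'erf' has length 3
Lengths in increasing order: 3 < 6 < 7 < 9
Listing the words in that order gives the answer.
Final answer: ['erf', 'tfecpk', 'bwygxwh', 'uzqvnjaqc']


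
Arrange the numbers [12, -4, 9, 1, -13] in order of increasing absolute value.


Compute absolute values:
  |12| = 12
  |-4| = 4
  |9| = 9
  |1| = 1
  |-13| = 13
Absolute values in increasing order: 1 < 4 < 9 < 12 < 13
Listing the original numbers in that order gives the answer.
Final answer: [1, -4, 9, 12, -13]


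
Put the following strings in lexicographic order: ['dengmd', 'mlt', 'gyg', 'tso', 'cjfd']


Compare strings character by character (the first differing letter decides):
  'cjfd' < 'dengmd' since 'c' < 'd' at position 1
  'dengmd' < 'gyg' since 'd' < 'g' at position 1
  'gyg' < 'mlt' since 'g' < 'm' at position 1
  'mlt' < 'tso' since 'm' < 't' at position 1
Chaining these comparisons gives the alphabetical order.
Final answer: ['cjfd', 'dengmd', 'gyg', 'mlt', 'tso']


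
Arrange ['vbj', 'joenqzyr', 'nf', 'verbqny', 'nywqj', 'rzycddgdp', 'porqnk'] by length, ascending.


Compute lengths:
  'vbj' has length 3
  'joenqzyr' has length 8
  'nf' has length 2
  'verbqny' has length 7
  'nywqj' has length 5
  'rzycddgdp' has length 9
  'porqnk' has length 6
Lengths in increasing order: 2 < 3 < 5 < 6 < 7 < 8 < 9
Listing the words in that order gives the answer.
Final answer: ['nf', 'vbj', 'nywqj', 'porqnk', 'verbqny', 'joenqzyr', 'rzycddgdp']


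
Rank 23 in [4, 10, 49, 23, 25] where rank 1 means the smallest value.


Sort ascending: [4, 10, 23, 25, 49]
Find 23 in the sorted list.
23 is at position 3 (1-indexed).
Final answer: 3


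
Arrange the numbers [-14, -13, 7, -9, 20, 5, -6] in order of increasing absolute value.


Compute absolute values:
  |-14| = 14
  |-13| = 13
  |7| = 7
  |-9| = 9
  |20| = 20
  |5| = 5
  |-6| = 6
Absolute values in increasing order: 5 < 6 < 7 < 9 < 13 < 14 < 20
Listing the original numbers in that order gives the answer.
Final answer: [5, -6, 7, -9, -13, -14, 20]


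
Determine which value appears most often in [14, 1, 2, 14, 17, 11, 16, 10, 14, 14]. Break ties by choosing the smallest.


Count the frequency of each value:
  1 appears 1 time(s)
  2 appears 1 time(s)
  10 appears 1 time(s)
  11 appears 1 time(s)
  14 appears 4 time(s)
  16 appears 1 time(s)
  17 appears 1 time(s)
Maximum frequency is 4.
Only 14 reaches that frequency, so it is the mode.
Final answer: 14


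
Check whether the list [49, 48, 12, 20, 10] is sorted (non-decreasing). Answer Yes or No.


Check consecutive pairs:
  49 <= 48? False
  48 <= 12? False
  12 <= 20? True
  20 <= 10? False
3 consecutive pair(s) are out of order, so the list is not sorted.
Final answer: No


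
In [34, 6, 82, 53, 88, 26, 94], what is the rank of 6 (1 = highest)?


Sort descending: [94, 88, 82, 53, 34, 26, 6]
Find 6 in the sorted list.
6 is at position 7.
Final answer: 7


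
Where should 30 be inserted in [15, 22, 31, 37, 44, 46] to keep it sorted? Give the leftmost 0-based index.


List is sorted: [15, 22, 31, 37, 44, 46]
We need the leftmost position where 30 can be inserted, i.e. the first index whose element is >= 30 (or the end of the list if none is).
Binary search with low=0, high=6 (0-based indices):
  low=0, high=6, mid=3: a[3]=37 >= 30, so high = 3
  low=0, high=3, mid=1: a[1]=22 < 30, so low = 2
  low=2, high=3, mid=2: a[2]=31 >= 30, so high = 2
Now low = high = 2, so the insertion index is 2.
Final answer: 2


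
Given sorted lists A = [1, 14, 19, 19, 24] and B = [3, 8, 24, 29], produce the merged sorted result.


List A: [1, 14, 19, 19, 24]
List B: [3, 8, 24, 29]
Repeatedly compare the front elements and take the smaller:
  1 vs 3 -> take 1
  14 vs 3 -> take 3
  14 vs 8 -> take 8
  14 vs 24 -> take 14
  19 vs 24 -> take 19
  19 vs 24 -> take 19
  24 vs 24 -> take 24
  A is exhausted; append the rest of B: [24, 29]
Final answer: [1, 3, 8, 14, 19, 19, 24, 24, 29]


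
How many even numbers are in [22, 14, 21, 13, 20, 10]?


Check each element:
  22 is even
  14 is even
  21 is odd
  13 is odd
  20 is even
  10 is even
Evens: [22, 14, 20, 10]
Count of evens = 4
Final answer: 4


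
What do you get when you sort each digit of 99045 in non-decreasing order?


The number 99045 has digits: 9, 9, 0, 4, 5
Sorted: 0, 4, 5, 9, 9
Joining the sorted digits gives the result.
Final answer: 04599


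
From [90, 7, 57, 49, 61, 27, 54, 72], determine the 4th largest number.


Sort descending: [90, 72, 61, 57, 54, 49, 27, 7]
The 4th element (1-indexed) is at index 3.
Value = 57
Final answer: 57


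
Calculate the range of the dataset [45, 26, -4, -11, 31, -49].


Maximum value: 45
Minimum value: -49
Range = 45 - (-49) = 94
Final answer: 94


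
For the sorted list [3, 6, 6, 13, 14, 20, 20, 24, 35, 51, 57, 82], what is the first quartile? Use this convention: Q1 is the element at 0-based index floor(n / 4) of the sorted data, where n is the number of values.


The list has n = 12 elements.
Q1 index = floor(12 / 4) = floor(3) = 3
Counting from index 0 in the sorted data, the element at index 3 is 13.
Final answer: 13


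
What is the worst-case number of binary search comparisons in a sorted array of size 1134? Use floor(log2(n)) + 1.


Binary search halves the search space each step.
Maximum comparisons = floor(log2(1134)) + 1
log2(1134) = 10.1472
floor(log2(1134)) = 10, so 10 + 1 = 11
Final answer: 11


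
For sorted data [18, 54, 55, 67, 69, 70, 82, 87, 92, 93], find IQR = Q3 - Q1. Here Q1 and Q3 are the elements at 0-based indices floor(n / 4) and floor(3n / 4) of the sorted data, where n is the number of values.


The data has n = 10 elements.
Q1 index = floor(10 / 4) = floor(2.5) = 2; Q3 index = floor(3 * 10 / 4) = floor(7.5) = 7
Q1 = element at index 2 = 55
Q3 = element at index 7 = 87
IQR = 87 - 55 = 32
Final answer: 32


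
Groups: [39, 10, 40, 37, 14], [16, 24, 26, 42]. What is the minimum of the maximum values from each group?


Find max of each group:
  Group 1: [39, 10, 40, 37, 14] -> max = 40
  Group 2: [16, 24, 26, 42] -> max = 42
Maxes: [40, 42]
Minimum of maxes = 40
Final answer: 40


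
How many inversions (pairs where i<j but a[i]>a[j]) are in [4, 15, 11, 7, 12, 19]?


For each element, count the later elements that are smaller than it:
  4 (index 0): smaller elements after it = [] -> 0
  15 (index 1): smaller elements after it = [11, 7, 12] -> 3
  11 (index 2): smaller elements after it = [7] -> 1
  7 (index 3): smaller elements after it = [] -> 0
  12 (index 4): smaller elements after it = [] -> 0
Total inversions = 0 + 3 + 1 + 0 + 0 = 4
Final answer: 4


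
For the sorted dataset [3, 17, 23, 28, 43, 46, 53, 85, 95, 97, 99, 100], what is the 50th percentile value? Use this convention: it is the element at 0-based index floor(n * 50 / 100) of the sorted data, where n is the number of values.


The dataset has n = 12 elements.
Index = floor(12 * 50 / 100) = floor(600 / 100) = floor(6) = 6
Counting from index 0 in the sorted data, the element at index 6 is 53.
Final answer: 53


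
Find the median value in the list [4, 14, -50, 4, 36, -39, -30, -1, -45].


First, sort the list: [-50, -45, -39, -30, -1, 4, 4, 14, 36]
The list has 9 elements (odd count).
The middle index is 4 (0-based), and the element there is -1.
Final answer: -1


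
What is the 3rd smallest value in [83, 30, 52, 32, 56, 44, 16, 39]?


Sort ascending: [16, 30, 32, 39, 44, 52, 56, 83]
The 3rd element (1-indexed) is at index 2.
Value = 32
Final answer: 32


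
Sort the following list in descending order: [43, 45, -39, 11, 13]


Original list: [43, 45, -39, 11, 13]
Repeatedly take the largest remaining element:
  Remaining [43, 45, -39, 11, 13] -> largest is 45
  Remaining [43, -39, 11, 13] -> largest is 43
  Remaining [-39, 11, 13] -> largest is 13
  Remaining [-39, 11] -> largest is 11
  Remaining [-39] -> largest is -39
Collecting the picks in order gives the descending list.
Final answer: [45, 43, 13, 11, -39]


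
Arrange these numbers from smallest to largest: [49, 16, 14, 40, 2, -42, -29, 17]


Original list: [49, 16, 14, 40, 2, -42, -29, 17]
Repeatedly take the smallest remaining element:
  Remaining [49, 16, 14, 40, 2, -42, -29, 17] -> smallest is -42
  Remaining [49, 16, 14, 40, 2, -29, 17] -> smallest is -29
  Remaining [49, 16, 14, 40, 2, 17] -> smallest is 2
  Remaining [49, 16, 14, 40, 17] -> smallest is 14
  Remaining [49, 16, 40, 17] -> smallest is 16
  Remaining [49, 40, 17] -> smallest is 17
  Remaining [49, 40] -> smallest is 40
  Remaining [49] -> smallest is 49
Collecting the picks in order gives the sorted list.
Final answer: [-42, -29, 2, 14, 16, 17, 40, 49]


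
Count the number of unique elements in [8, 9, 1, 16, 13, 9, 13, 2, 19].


List all unique values:
Distinct values: [1, 2, 8, 9, 13, 16, 19]
Count = 7
Final answer: 7


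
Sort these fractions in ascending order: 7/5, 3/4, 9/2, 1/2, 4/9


Convert to decimal for comparison:
  7/5 = 1.4
  3/4 = 0.75
  9/2 = 4.5
  1/2 = 0.5
  4/9 = 0.4444
Decimals in increasing order: 0.4444 < 0.5 < 0.75 < 1.4 < 4.5
Writing each back as its fraction gives the sorted order.
Final answer: 4/9, 1/2, 3/4, 7/5, 9/2


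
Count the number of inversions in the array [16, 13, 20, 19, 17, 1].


For each element, count the later elements that are smaller than it:
  16 (index 0): smaller elements after it = [13, 1] -> 2
  13 (index 1): smaller elements after it = [1] -> 1
  20 (index 2): smaller elements after it = [19, 17, 1] -> 3
  19 (index 3): smaller elements after it = [17, 1] -> 2
  17 (index 4): smaller elements after it = [1] -> 1
Total inversions = 2 + 1 + 3 + 2 + 1 = 9
Final answer: 9


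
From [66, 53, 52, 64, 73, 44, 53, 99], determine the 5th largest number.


Sort descending: [99, 73, 66, 64, 53, 53, 52, 44]
The 5th element (1-indexed) is at index 4.
Value = 53
Final answer: 53


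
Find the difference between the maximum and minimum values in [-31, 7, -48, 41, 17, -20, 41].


Maximum value: 41
Minimum value: -48
Range = 41 - (-48) = 89
Final answer: 89


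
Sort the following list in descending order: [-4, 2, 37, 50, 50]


Original list: [-4, 2, 37, 50, 50]
Repeatedly take the largest remaining element:
  Remaining [-4, 2, 37, 50, 50] -> largest is 50
  Remaining [-4, 2, 37, 50] -> largest is 50
  Remaining [-4, 2, 37] -> largest is 37
  Remaining [-4, 2] -> largest is 2
  Remaining [-4] -> largest is -4
Collecting the picks in order gives the descending list.
Final answer: [50, 50, 37, 2, -4]


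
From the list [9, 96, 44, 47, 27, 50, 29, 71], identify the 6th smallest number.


Sort ascending: [9, 27, 29, 44, 47, 50, 71, 96]
The 6th element (1-indexed) is at index 5.
Value = 50
Final answer: 50


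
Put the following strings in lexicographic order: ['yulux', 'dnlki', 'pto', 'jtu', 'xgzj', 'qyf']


Compare strings character by character (the first differing letter decides):
  'dnlki' < 'jtu' since 'd' < 'j' at position 1
  'jtu' < 'pto' since 'j' < 'p' at position 1
  'pto' < 'qyf' since 'p' < 'q' at position 1
  'qyf' < 'xgzj' since 'q' < 'x' at position 1
  'xgzj' < 'yulux' since 'x' < 'y' at position 1
Chaining these comparisons gives the alphabetical order.
Final answer: ['dnlki', 'jtu', 'pto', 'qyf', 'xgzj', 'yulux']


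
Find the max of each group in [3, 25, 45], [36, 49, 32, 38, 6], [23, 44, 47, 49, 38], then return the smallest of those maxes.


Find max of each group:
  Group 1: [3, 25, 45] -> max = 45
  Group 2: [36, 49, 32, 38, 6] -> max = 49
  Group 3: [23, 44, 47, 49, 38] -> max = 49
Maxes: [45, 49, 49]
Minimum of maxes = 45
Final answer: 45


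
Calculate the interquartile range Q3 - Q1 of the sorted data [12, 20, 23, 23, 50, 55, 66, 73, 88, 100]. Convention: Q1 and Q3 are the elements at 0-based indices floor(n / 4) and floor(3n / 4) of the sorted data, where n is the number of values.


The data has n = 10 elements.
Q1 index = floor(10 / 4) = floor(2.5) = 2; Q3 index = floor(3 * 10 / 4) = floor(7.5) = 7
Q1 = element at index 2 = 23
Q3 = element at index 7 = 73
IQR = 73 - 23 = 50
Final answer: 50


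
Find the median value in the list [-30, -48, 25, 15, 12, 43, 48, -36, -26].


First, sort the list: [-48, -36, -30, -26, 12, 15, 25, 43, 48]
The list has 9 elements (odd count).
The middle index is 4 (0-based), and the element there is 12.
Final answer: 12


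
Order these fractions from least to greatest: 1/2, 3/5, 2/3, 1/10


Convert to decimal for comparison:
  1/2 = 0.5
  3/5 = 0.6
  2/3 = 0.6667
  1/10 = 0.1
Decimals in increasing order: 0.1 < 0.5 < 0.6 < 0.6667
Writing each back as its fraction gives the sorted order.
Final answer: 1/10, 1/2, 3/5, 2/3


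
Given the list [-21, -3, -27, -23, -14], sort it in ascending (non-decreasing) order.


Original list: [-21, -3, -27, -23, -14]
Repeatedly take the smallest remaining element:
  Remaining [-21, -3, -27, -23, -14] -> smallest is -27
  Remaining [-21, -3, -23, -14] -> smallest is -23
  Remaining [-21, -3, -14] -> smallest is -21
  Remaining [-3, -14] -> smallest is -14
  Remaining [-3] -> smallest is -3
Collecting the picks in order gives the sorted list.
Final answer: [-27, -23, -21, -14, -3]


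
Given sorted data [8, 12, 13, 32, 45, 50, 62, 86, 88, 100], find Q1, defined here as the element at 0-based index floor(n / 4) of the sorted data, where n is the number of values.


The list has n = 10 elements.
Q1 index = floor(10 / 4) = floor(2.5) = 2
Counting from index 0 in the sorted data, the element at index 2 is 13.
Final answer: 13


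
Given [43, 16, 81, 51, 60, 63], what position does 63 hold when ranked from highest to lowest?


Sort descending: [81, 63, 60, 51, 43, 16]
Find 63 in the sorted list.
63 is at position 2.
Final answer: 2


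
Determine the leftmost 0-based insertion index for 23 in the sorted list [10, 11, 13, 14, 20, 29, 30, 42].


List is sorted: [10, 11, 13, 14, 20, 29, 30, 42]
We need the leftmost position where 23 can be inserted, i.e. the first index whose element is >= 23 (or the end of the list if none is).
Binary search with low=0, high=8 (0-based indices):
  low=0, high=8, mid=4: a[4]=20 < 23, so low = 5
  low=5, high=8, mid=6: a[6]=30 >= 23, so high = 6
  low=5, high=6, mid=5: a[5]=29 >= 23, so high = 5
Now low = high = 5, so the insertion index is 5.
Final answer: 5


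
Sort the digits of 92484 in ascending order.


The number 92484 has digits: 9, 2, 4, 8, 4
Sorted: 2, 4, 4, 8, 9
Joining the sorted digits gives the result.
Final answer: 24489


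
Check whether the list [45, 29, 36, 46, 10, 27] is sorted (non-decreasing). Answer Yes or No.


Check consecutive pairs:
  45 <= 29? False
  29 <= 36? True
  36 <= 46? True
  46 <= 10? False
  10 <= 27? True
2 consecutive pair(s) are out of order, so the list is not sorted.
Final answer: No


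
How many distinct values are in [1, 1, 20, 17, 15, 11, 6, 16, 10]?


List all unique values:
Distinct values: [1, 6, 10, 11, 15, 16, 17, 20]
Count = 8
Final answer: 8


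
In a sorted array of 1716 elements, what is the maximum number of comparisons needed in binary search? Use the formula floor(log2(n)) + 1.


Binary search halves the search space each step.
Maximum comparisons = floor(log2(1716)) + 1
log2(1716) = 10.7448
floor(log2(1716)) = 10, so 10 + 1 = 11
Final answer: 11


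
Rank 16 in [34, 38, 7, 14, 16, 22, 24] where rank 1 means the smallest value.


Sort ascending: [7, 14, 16, 22, 24, 34, 38]
Find 16 in the sorted list.
16 is at position 3 (1-indexed).
Final answer: 3


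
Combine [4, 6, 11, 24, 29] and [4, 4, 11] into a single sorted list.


List A: [4, 6, 11, 24, 29]
List B: [4, 4, 11]
Repeatedly compare the front elements and take the smaller:
  4 vs 4 -> take 4
  6 vs 4 -> take 4
  6 vs 4 -> take 4
  6 vs 11 -> take 6
  11 vs 11 -> take 11
  24 vs 11 -> take 11
  B is exhausted; append the rest of A: [24, 29]
Final answer: [4, 4, 4, 6, 11, 11, 24, 29]


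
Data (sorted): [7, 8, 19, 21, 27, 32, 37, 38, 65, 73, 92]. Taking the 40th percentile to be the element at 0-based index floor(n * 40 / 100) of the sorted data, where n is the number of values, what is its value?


The dataset has n = 11 elements.
Index = floor(11 * 40 / 100) = floor(440 / 100) = floor(4.4) = 4
Counting from index 0 in the sorted data, the element at index 4 is 27.
Final answer: 27


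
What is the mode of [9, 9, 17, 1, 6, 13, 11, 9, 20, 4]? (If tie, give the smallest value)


Count the frequency of each value:
  1 appears 1 time(s)
  4 appears 1 time(s)
  6 appears 1 time(s)
  9 appears 3 time(s)
  11 appears 1 time(s)
  13 appears 1 time(s)
  17 appears 1 time(s)
  20 appears 1 time(s)
Maximum frequency is 3.
Only 9 reaches that frequency, so it is the mode.
Final answer: 9


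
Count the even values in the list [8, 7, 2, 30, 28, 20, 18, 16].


Check each element:
  8 is even
  7 is odd
  2 is even
  30 is even
  28 is even
  20 is even
  18 is even
  16 is even
Evens: [8, 2, 30, 28, 20, 18, 16]
Count of evens = 7
Final answer: 7


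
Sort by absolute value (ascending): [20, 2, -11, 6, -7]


Compute absolute values:
  |20| = 20
  |2| = 2
  |-11| = 11
  |6| = 6
  |-7| = 7
Absolute values in increasing order: 2 < 6 < 7 < 11 < 20
Listing the original numbers in that order gives the answer.
Final answer: [2, 6, -7, -11, 20]


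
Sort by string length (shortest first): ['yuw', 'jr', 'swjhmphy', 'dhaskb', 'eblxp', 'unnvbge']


Compute lengths:
  'yuw' has length 3
  'jr' has length 2
  'swjhmphy' has length 8
  'dhaskb' has length 6
  'eblxp' has length 5
  'unnvbge' has length 7
Lengths in increasing order: 2 < 3 < 5 < 6 < 7 < 8
Listing the words in that order gives the answer.
Final answer: ['jr', 'yuw', 'eblxp', 'dhaskb', 'unnvbge', 'swjhmphy']


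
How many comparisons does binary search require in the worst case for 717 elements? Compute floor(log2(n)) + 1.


Binary search halves the search space each step.
Maximum comparisons = floor(log2(717)) + 1
log2(717) = 9.4858
floor(log2(717)) = 9, so 9 + 1 = 10
Final answer: 10


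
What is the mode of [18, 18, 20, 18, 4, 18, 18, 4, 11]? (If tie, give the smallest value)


Count the frequency of each value:
  4 appears 2 time(s)
  11 appears 1 time(s)
  18 appears 5 time(s)
  20 appears 1 time(s)
Maximum frequency is 5.
Only 18 reaches that frequency, so it is the mode.
Final answer: 18


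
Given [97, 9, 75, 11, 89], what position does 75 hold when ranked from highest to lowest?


Sort descending: [97, 89, 75, 11, 9]
Find 75 in the sorted list.
75 is at position 3.
Final answer: 3


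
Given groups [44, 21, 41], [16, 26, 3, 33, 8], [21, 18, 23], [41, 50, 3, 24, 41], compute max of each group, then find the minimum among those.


Find max of each group:
  Group 1: [44, 21, 41] -> max = 44
  Group 2: [16, 26, 3, 33, 8] -> max = 33
  Group 3: [21, 18, 23] -> max = 23
  Group 4: [41, 50, 3, 24, 41] -> max = 50
Maxes: [44, 33, 23, 50]
Minimum of maxes = 23
Final answer: 23


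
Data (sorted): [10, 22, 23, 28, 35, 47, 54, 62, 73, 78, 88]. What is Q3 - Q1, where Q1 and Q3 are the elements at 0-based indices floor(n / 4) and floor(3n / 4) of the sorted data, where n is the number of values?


The data has n = 11 elements.
Q1 index = floor(11 / 4) = floor(2.75) = 2; Q3 index = floor(3 * 11 / 4) = floor(8.25) = 8
Q1 = element at index 2 = 23
Q3 = element at index 8 = 73
IQR = 73 - 23 = 50
Final answer: 50


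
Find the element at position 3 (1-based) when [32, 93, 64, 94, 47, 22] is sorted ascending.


Sort ascending: [22, 32, 47, 64, 93, 94]
The 3rd element (1-indexed) is at index 2.
Value = 47
Final answer: 47


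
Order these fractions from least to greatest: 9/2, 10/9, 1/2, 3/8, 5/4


Convert to decimal for comparison:
  9/2 = 4.5
  10/9 = 1.1111
  1/2 = 0.5
  3/8 = 0.375
  5/4 = 1.25
Decimals in increasing order: 0.375 < 0.5 < 1.1111 < 1.25 < 4.5
Writing each back as its fraction gives the sorted order.
Final answer: 3/8, 1/2, 10/9, 5/4, 9/2


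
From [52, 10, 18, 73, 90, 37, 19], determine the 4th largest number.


Sort descending: [90, 73, 52, 37, 19, 18, 10]
The 4th element (1-indexed) is at index 3.
Value = 37
Final answer: 37
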